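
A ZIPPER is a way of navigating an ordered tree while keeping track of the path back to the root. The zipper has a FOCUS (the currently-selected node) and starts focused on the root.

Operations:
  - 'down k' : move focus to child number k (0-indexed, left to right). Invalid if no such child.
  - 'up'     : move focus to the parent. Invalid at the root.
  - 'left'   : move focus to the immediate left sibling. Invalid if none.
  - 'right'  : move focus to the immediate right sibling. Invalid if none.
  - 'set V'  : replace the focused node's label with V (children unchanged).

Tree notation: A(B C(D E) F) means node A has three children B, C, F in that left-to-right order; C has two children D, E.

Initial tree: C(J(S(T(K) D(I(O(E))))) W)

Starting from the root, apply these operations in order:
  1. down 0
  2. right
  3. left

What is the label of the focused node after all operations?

Answer: J

Derivation:
Step 1 (down 0): focus=J path=0 depth=1 children=['S'] left=[] right=['W'] parent=C
Step 2 (right): focus=W path=1 depth=1 children=[] left=['J'] right=[] parent=C
Step 3 (left): focus=J path=0 depth=1 children=['S'] left=[] right=['W'] parent=C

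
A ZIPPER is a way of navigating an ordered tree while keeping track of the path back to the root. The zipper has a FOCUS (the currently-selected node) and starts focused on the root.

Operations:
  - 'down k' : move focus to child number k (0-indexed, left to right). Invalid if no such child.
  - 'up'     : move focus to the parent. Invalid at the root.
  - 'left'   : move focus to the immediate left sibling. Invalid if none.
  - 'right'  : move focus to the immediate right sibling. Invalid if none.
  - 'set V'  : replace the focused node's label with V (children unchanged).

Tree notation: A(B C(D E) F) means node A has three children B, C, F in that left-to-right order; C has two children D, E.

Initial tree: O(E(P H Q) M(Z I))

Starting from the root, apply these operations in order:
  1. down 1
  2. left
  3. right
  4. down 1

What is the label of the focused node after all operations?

Step 1 (down 1): focus=M path=1 depth=1 children=['Z', 'I'] left=['E'] right=[] parent=O
Step 2 (left): focus=E path=0 depth=1 children=['P', 'H', 'Q'] left=[] right=['M'] parent=O
Step 3 (right): focus=M path=1 depth=1 children=['Z', 'I'] left=['E'] right=[] parent=O
Step 4 (down 1): focus=I path=1/1 depth=2 children=[] left=['Z'] right=[] parent=M

Answer: I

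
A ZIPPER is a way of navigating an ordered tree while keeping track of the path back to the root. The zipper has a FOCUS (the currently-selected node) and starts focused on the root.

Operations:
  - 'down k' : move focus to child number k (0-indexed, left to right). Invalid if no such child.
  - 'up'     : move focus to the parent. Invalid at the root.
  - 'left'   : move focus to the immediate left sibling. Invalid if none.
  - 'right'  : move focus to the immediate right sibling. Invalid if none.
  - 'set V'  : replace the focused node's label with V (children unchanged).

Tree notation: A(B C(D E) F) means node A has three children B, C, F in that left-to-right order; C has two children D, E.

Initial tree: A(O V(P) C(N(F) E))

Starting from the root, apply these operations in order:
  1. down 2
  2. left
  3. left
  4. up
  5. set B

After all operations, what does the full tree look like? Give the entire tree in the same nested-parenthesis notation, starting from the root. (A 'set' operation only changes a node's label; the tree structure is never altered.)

Step 1 (down 2): focus=C path=2 depth=1 children=['N', 'E'] left=['O', 'V'] right=[] parent=A
Step 2 (left): focus=V path=1 depth=1 children=['P'] left=['O'] right=['C'] parent=A
Step 3 (left): focus=O path=0 depth=1 children=[] left=[] right=['V', 'C'] parent=A
Step 4 (up): focus=A path=root depth=0 children=['O', 'V', 'C'] (at root)
Step 5 (set B): focus=B path=root depth=0 children=['O', 'V', 'C'] (at root)

Answer: B(O V(P) C(N(F) E))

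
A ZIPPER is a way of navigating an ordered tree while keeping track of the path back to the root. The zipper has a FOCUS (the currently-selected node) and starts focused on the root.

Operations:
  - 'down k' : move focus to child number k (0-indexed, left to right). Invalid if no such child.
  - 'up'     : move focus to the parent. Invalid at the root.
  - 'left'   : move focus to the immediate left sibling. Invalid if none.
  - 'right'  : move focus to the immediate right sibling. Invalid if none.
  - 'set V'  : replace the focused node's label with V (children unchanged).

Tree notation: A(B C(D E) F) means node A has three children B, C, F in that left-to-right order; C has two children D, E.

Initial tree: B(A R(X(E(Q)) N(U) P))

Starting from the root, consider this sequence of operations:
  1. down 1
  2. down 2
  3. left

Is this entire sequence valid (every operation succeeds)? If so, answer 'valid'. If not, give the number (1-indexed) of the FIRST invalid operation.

Answer: valid

Derivation:
Step 1 (down 1): focus=R path=1 depth=1 children=['X', 'N', 'P'] left=['A'] right=[] parent=B
Step 2 (down 2): focus=P path=1/2 depth=2 children=[] left=['X', 'N'] right=[] parent=R
Step 3 (left): focus=N path=1/1 depth=2 children=['U'] left=['X'] right=['P'] parent=R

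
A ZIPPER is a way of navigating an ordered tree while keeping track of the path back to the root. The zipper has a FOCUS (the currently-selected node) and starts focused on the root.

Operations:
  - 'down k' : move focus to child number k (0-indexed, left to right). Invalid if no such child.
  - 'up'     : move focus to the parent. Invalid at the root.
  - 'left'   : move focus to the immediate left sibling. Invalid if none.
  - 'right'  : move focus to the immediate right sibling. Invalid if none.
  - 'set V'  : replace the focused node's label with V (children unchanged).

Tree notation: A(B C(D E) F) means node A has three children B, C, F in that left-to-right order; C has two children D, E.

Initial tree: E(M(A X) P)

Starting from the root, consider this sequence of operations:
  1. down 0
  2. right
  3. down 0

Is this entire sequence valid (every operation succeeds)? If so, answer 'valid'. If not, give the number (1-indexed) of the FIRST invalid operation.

Step 1 (down 0): focus=M path=0 depth=1 children=['A', 'X'] left=[] right=['P'] parent=E
Step 2 (right): focus=P path=1 depth=1 children=[] left=['M'] right=[] parent=E
Step 3 (down 0): INVALID

Answer: 3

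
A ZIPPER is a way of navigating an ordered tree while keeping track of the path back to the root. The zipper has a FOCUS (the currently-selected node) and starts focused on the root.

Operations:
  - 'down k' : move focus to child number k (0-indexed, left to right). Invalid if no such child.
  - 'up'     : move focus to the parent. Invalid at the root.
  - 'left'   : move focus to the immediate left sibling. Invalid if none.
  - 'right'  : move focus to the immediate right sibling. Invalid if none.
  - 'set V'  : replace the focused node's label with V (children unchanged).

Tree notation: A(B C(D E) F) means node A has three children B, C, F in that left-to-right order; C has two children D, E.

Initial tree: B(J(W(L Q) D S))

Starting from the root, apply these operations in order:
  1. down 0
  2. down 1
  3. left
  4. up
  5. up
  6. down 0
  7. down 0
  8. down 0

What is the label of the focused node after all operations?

Step 1 (down 0): focus=J path=0 depth=1 children=['W', 'D', 'S'] left=[] right=[] parent=B
Step 2 (down 1): focus=D path=0/1 depth=2 children=[] left=['W'] right=['S'] parent=J
Step 3 (left): focus=W path=0/0 depth=2 children=['L', 'Q'] left=[] right=['D', 'S'] parent=J
Step 4 (up): focus=J path=0 depth=1 children=['W', 'D', 'S'] left=[] right=[] parent=B
Step 5 (up): focus=B path=root depth=0 children=['J'] (at root)
Step 6 (down 0): focus=J path=0 depth=1 children=['W', 'D', 'S'] left=[] right=[] parent=B
Step 7 (down 0): focus=W path=0/0 depth=2 children=['L', 'Q'] left=[] right=['D', 'S'] parent=J
Step 8 (down 0): focus=L path=0/0/0 depth=3 children=[] left=[] right=['Q'] parent=W

Answer: L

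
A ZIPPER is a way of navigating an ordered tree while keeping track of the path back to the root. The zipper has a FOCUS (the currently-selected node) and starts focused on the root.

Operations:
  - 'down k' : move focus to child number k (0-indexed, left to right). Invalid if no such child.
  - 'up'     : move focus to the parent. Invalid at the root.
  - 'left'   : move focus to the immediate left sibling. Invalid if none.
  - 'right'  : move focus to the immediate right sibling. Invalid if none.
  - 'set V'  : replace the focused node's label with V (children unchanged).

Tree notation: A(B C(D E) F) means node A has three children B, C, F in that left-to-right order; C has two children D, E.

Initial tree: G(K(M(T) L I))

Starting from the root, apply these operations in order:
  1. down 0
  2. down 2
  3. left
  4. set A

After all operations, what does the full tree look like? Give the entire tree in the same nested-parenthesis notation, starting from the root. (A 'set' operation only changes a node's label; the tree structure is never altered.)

Step 1 (down 0): focus=K path=0 depth=1 children=['M', 'L', 'I'] left=[] right=[] parent=G
Step 2 (down 2): focus=I path=0/2 depth=2 children=[] left=['M', 'L'] right=[] parent=K
Step 3 (left): focus=L path=0/1 depth=2 children=[] left=['M'] right=['I'] parent=K
Step 4 (set A): focus=A path=0/1 depth=2 children=[] left=['M'] right=['I'] parent=K

Answer: G(K(M(T) A I))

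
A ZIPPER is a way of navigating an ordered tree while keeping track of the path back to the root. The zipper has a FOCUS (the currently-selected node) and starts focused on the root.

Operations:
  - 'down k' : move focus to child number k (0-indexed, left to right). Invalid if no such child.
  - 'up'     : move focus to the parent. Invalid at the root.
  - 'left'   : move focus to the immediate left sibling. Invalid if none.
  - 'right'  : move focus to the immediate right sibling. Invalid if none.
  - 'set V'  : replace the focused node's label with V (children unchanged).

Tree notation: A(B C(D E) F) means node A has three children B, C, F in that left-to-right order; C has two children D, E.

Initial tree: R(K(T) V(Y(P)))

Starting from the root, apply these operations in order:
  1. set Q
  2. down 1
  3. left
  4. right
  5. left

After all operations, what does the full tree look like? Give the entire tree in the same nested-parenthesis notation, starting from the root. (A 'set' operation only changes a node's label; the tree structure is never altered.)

Step 1 (set Q): focus=Q path=root depth=0 children=['K', 'V'] (at root)
Step 2 (down 1): focus=V path=1 depth=1 children=['Y'] left=['K'] right=[] parent=Q
Step 3 (left): focus=K path=0 depth=1 children=['T'] left=[] right=['V'] parent=Q
Step 4 (right): focus=V path=1 depth=1 children=['Y'] left=['K'] right=[] parent=Q
Step 5 (left): focus=K path=0 depth=1 children=['T'] left=[] right=['V'] parent=Q

Answer: Q(K(T) V(Y(P)))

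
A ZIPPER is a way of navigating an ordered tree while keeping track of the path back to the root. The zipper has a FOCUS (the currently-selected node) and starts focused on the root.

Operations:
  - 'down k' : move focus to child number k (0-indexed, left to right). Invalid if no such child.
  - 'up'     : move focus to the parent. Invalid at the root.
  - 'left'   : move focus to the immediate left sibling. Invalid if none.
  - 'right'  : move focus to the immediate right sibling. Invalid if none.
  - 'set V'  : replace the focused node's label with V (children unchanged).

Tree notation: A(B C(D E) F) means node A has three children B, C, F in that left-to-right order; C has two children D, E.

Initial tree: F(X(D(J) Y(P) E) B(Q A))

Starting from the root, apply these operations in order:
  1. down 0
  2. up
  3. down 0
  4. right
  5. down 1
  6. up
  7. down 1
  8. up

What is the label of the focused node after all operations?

Answer: B

Derivation:
Step 1 (down 0): focus=X path=0 depth=1 children=['D', 'Y', 'E'] left=[] right=['B'] parent=F
Step 2 (up): focus=F path=root depth=0 children=['X', 'B'] (at root)
Step 3 (down 0): focus=X path=0 depth=1 children=['D', 'Y', 'E'] left=[] right=['B'] parent=F
Step 4 (right): focus=B path=1 depth=1 children=['Q', 'A'] left=['X'] right=[] parent=F
Step 5 (down 1): focus=A path=1/1 depth=2 children=[] left=['Q'] right=[] parent=B
Step 6 (up): focus=B path=1 depth=1 children=['Q', 'A'] left=['X'] right=[] parent=F
Step 7 (down 1): focus=A path=1/1 depth=2 children=[] left=['Q'] right=[] parent=B
Step 8 (up): focus=B path=1 depth=1 children=['Q', 'A'] left=['X'] right=[] parent=F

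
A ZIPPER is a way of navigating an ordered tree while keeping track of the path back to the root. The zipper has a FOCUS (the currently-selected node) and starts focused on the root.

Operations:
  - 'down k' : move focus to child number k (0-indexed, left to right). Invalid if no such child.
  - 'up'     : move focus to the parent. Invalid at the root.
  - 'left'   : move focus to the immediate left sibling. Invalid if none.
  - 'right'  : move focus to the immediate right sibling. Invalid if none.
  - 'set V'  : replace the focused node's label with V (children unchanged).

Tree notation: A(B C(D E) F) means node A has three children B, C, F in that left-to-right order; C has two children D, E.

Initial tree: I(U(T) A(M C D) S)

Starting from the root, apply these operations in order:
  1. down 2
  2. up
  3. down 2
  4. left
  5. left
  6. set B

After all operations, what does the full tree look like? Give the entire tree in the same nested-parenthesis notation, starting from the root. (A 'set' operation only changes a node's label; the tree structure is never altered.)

Step 1 (down 2): focus=S path=2 depth=1 children=[] left=['U', 'A'] right=[] parent=I
Step 2 (up): focus=I path=root depth=0 children=['U', 'A', 'S'] (at root)
Step 3 (down 2): focus=S path=2 depth=1 children=[] left=['U', 'A'] right=[] parent=I
Step 4 (left): focus=A path=1 depth=1 children=['M', 'C', 'D'] left=['U'] right=['S'] parent=I
Step 5 (left): focus=U path=0 depth=1 children=['T'] left=[] right=['A', 'S'] parent=I
Step 6 (set B): focus=B path=0 depth=1 children=['T'] left=[] right=['A', 'S'] parent=I

Answer: I(B(T) A(M C D) S)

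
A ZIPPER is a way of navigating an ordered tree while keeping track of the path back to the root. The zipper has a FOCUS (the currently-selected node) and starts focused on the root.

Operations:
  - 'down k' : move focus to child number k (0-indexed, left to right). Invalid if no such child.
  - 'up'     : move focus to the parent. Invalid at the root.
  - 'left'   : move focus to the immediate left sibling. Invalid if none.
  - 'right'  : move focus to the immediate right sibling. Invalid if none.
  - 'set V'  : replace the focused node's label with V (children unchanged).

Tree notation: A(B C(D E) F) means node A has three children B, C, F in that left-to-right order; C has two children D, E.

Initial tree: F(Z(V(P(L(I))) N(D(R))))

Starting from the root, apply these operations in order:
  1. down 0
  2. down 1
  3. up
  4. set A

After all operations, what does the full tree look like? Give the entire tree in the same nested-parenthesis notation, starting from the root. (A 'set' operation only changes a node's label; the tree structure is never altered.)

Answer: F(A(V(P(L(I))) N(D(R))))

Derivation:
Step 1 (down 0): focus=Z path=0 depth=1 children=['V', 'N'] left=[] right=[] parent=F
Step 2 (down 1): focus=N path=0/1 depth=2 children=['D'] left=['V'] right=[] parent=Z
Step 3 (up): focus=Z path=0 depth=1 children=['V', 'N'] left=[] right=[] parent=F
Step 4 (set A): focus=A path=0 depth=1 children=['V', 'N'] left=[] right=[] parent=F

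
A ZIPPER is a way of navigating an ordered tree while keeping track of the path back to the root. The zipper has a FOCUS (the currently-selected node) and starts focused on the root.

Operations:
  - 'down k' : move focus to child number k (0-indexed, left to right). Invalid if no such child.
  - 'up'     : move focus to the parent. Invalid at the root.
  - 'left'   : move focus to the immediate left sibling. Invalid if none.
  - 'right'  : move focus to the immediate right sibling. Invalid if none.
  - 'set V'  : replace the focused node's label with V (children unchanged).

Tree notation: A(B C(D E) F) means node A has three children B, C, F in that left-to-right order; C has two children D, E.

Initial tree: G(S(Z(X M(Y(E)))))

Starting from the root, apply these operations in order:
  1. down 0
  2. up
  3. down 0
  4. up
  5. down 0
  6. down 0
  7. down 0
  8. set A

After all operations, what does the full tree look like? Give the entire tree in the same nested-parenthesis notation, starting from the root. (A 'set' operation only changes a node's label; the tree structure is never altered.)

Answer: G(S(Z(A M(Y(E)))))

Derivation:
Step 1 (down 0): focus=S path=0 depth=1 children=['Z'] left=[] right=[] parent=G
Step 2 (up): focus=G path=root depth=0 children=['S'] (at root)
Step 3 (down 0): focus=S path=0 depth=1 children=['Z'] left=[] right=[] parent=G
Step 4 (up): focus=G path=root depth=0 children=['S'] (at root)
Step 5 (down 0): focus=S path=0 depth=1 children=['Z'] left=[] right=[] parent=G
Step 6 (down 0): focus=Z path=0/0 depth=2 children=['X', 'M'] left=[] right=[] parent=S
Step 7 (down 0): focus=X path=0/0/0 depth=3 children=[] left=[] right=['M'] parent=Z
Step 8 (set A): focus=A path=0/0/0 depth=3 children=[] left=[] right=['M'] parent=Z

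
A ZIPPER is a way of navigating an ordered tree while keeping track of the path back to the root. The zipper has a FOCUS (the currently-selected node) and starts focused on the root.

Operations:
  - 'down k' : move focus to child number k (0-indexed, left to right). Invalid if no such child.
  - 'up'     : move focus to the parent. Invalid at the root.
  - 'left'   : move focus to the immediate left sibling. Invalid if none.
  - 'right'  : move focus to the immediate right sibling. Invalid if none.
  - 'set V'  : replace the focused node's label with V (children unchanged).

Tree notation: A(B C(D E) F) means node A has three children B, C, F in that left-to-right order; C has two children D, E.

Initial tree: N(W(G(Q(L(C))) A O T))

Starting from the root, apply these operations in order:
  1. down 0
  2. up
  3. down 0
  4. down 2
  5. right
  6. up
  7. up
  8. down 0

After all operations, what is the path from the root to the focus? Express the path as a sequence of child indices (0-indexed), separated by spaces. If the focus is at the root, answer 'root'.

Answer: 0

Derivation:
Step 1 (down 0): focus=W path=0 depth=1 children=['G', 'A', 'O', 'T'] left=[] right=[] parent=N
Step 2 (up): focus=N path=root depth=0 children=['W'] (at root)
Step 3 (down 0): focus=W path=0 depth=1 children=['G', 'A', 'O', 'T'] left=[] right=[] parent=N
Step 4 (down 2): focus=O path=0/2 depth=2 children=[] left=['G', 'A'] right=['T'] parent=W
Step 5 (right): focus=T path=0/3 depth=2 children=[] left=['G', 'A', 'O'] right=[] parent=W
Step 6 (up): focus=W path=0 depth=1 children=['G', 'A', 'O', 'T'] left=[] right=[] parent=N
Step 7 (up): focus=N path=root depth=0 children=['W'] (at root)
Step 8 (down 0): focus=W path=0 depth=1 children=['G', 'A', 'O', 'T'] left=[] right=[] parent=N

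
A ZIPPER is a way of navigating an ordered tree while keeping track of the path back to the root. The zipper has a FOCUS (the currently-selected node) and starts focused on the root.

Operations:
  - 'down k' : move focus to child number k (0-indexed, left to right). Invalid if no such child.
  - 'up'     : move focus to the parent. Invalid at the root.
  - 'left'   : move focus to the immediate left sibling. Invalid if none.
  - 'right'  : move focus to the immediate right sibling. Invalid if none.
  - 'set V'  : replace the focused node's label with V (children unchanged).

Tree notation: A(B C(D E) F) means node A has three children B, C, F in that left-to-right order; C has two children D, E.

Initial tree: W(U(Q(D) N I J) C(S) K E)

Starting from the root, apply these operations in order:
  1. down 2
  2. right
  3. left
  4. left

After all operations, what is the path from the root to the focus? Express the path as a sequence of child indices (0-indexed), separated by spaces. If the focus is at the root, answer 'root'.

Answer: 1

Derivation:
Step 1 (down 2): focus=K path=2 depth=1 children=[] left=['U', 'C'] right=['E'] parent=W
Step 2 (right): focus=E path=3 depth=1 children=[] left=['U', 'C', 'K'] right=[] parent=W
Step 3 (left): focus=K path=2 depth=1 children=[] left=['U', 'C'] right=['E'] parent=W
Step 4 (left): focus=C path=1 depth=1 children=['S'] left=['U'] right=['K', 'E'] parent=W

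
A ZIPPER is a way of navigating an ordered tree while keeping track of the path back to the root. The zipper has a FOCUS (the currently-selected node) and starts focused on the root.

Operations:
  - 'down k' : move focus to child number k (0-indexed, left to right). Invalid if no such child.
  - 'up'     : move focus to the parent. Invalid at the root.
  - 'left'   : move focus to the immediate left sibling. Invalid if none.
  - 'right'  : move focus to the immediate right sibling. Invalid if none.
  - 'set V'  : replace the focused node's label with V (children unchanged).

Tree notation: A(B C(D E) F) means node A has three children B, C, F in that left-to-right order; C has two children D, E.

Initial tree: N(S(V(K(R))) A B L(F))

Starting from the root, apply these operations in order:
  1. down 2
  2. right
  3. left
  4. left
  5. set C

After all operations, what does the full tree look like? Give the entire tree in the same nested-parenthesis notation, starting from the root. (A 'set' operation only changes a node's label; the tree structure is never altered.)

Answer: N(S(V(K(R))) C B L(F))

Derivation:
Step 1 (down 2): focus=B path=2 depth=1 children=[] left=['S', 'A'] right=['L'] parent=N
Step 2 (right): focus=L path=3 depth=1 children=['F'] left=['S', 'A', 'B'] right=[] parent=N
Step 3 (left): focus=B path=2 depth=1 children=[] left=['S', 'A'] right=['L'] parent=N
Step 4 (left): focus=A path=1 depth=1 children=[] left=['S'] right=['B', 'L'] parent=N
Step 5 (set C): focus=C path=1 depth=1 children=[] left=['S'] right=['B', 'L'] parent=N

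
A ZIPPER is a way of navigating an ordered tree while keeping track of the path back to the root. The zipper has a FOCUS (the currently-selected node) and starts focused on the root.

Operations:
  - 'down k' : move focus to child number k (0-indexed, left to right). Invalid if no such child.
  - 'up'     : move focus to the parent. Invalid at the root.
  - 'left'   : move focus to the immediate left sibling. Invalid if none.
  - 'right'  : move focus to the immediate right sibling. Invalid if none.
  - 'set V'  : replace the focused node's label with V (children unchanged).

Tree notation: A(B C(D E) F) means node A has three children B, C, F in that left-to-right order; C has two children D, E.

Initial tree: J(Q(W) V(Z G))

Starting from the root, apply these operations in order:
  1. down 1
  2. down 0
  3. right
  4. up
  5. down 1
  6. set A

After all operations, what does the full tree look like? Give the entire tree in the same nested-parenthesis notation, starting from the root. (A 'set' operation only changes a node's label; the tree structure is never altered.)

Step 1 (down 1): focus=V path=1 depth=1 children=['Z', 'G'] left=['Q'] right=[] parent=J
Step 2 (down 0): focus=Z path=1/0 depth=2 children=[] left=[] right=['G'] parent=V
Step 3 (right): focus=G path=1/1 depth=2 children=[] left=['Z'] right=[] parent=V
Step 4 (up): focus=V path=1 depth=1 children=['Z', 'G'] left=['Q'] right=[] parent=J
Step 5 (down 1): focus=G path=1/1 depth=2 children=[] left=['Z'] right=[] parent=V
Step 6 (set A): focus=A path=1/1 depth=2 children=[] left=['Z'] right=[] parent=V

Answer: J(Q(W) V(Z A))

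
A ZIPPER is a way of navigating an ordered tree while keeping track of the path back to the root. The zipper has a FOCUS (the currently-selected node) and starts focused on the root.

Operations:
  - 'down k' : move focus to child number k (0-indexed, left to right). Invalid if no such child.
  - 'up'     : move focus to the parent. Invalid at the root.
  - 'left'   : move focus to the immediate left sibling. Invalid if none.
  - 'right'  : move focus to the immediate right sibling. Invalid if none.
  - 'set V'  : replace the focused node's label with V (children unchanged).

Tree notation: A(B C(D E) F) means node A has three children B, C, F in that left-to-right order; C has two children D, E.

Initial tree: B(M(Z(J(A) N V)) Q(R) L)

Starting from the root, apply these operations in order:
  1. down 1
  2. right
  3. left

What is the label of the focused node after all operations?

Answer: Q

Derivation:
Step 1 (down 1): focus=Q path=1 depth=1 children=['R'] left=['M'] right=['L'] parent=B
Step 2 (right): focus=L path=2 depth=1 children=[] left=['M', 'Q'] right=[] parent=B
Step 3 (left): focus=Q path=1 depth=1 children=['R'] left=['M'] right=['L'] parent=B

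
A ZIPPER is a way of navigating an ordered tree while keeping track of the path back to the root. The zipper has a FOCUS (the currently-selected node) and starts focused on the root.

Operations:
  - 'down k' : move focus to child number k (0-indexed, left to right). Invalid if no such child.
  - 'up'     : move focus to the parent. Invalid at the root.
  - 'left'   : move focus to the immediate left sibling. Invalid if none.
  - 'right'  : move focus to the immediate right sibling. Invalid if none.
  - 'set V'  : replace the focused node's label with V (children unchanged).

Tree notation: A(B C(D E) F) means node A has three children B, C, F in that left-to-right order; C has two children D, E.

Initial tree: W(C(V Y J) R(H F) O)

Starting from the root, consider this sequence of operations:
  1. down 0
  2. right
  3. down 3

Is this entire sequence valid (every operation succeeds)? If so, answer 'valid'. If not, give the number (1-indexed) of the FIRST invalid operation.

Answer: 3

Derivation:
Step 1 (down 0): focus=C path=0 depth=1 children=['V', 'Y', 'J'] left=[] right=['R', 'O'] parent=W
Step 2 (right): focus=R path=1 depth=1 children=['H', 'F'] left=['C'] right=['O'] parent=W
Step 3 (down 3): INVALID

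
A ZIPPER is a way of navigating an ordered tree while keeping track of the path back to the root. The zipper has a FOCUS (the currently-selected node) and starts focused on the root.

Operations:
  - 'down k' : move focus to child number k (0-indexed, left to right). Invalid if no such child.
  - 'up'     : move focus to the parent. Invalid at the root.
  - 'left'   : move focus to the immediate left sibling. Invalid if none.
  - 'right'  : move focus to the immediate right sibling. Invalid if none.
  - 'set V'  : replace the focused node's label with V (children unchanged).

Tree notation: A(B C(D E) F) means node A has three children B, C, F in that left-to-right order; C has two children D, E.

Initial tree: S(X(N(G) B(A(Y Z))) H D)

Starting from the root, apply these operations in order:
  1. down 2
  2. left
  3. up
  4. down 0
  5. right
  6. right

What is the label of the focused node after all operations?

Step 1 (down 2): focus=D path=2 depth=1 children=[] left=['X', 'H'] right=[] parent=S
Step 2 (left): focus=H path=1 depth=1 children=[] left=['X'] right=['D'] parent=S
Step 3 (up): focus=S path=root depth=0 children=['X', 'H', 'D'] (at root)
Step 4 (down 0): focus=X path=0 depth=1 children=['N', 'B'] left=[] right=['H', 'D'] parent=S
Step 5 (right): focus=H path=1 depth=1 children=[] left=['X'] right=['D'] parent=S
Step 6 (right): focus=D path=2 depth=1 children=[] left=['X', 'H'] right=[] parent=S

Answer: D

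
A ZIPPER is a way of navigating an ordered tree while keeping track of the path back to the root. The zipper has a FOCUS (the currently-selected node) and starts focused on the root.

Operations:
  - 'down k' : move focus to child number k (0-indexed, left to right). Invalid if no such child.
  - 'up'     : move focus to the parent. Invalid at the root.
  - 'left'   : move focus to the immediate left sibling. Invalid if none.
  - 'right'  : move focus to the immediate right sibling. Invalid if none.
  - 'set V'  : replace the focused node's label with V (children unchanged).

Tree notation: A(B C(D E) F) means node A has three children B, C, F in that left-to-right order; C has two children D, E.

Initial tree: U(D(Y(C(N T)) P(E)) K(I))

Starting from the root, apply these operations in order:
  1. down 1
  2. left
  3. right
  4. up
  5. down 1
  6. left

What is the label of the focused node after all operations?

Step 1 (down 1): focus=K path=1 depth=1 children=['I'] left=['D'] right=[] parent=U
Step 2 (left): focus=D path=0 depth=1 children=['Y', 'P'] left=[] right=['K'] parent=U
Step 3 (right): focus=K path=1 depth=1 children=['I'] left=['D'] right=[] parent=U
Step 4 (up): focus=U path=root depth=0 children=['D', 'K'] (at root)
Step 5 (down 1): focus=K path=1 depth=1 children=['I'] left=['D'] right=[] parent=U
Step 6 (left): focus=D path=0 depth=1 children=['Y', 'P'] left=[] right=['K'] parent=U

Answer: D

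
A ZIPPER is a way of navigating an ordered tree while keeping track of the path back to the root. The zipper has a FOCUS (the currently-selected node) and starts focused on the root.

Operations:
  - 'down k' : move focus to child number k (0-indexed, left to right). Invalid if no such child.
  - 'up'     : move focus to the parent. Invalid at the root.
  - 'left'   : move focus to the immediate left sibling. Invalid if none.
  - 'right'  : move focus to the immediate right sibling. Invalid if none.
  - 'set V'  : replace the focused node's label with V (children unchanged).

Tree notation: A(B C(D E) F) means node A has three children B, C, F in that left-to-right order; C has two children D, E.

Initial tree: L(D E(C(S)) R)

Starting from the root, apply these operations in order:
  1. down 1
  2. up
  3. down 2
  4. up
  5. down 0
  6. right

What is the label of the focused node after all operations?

Answer: E

Derivation:
Step 1 (down 1): focus=E path=1 depth=1 children=['C'] left=['D'] right=['R'] parent=L
Step 2 (up): focus=L path=root depth=0 children=['D', 'E', 'R'] (at root)
Step 3 (down 2): focus=R path=2 depth=1 children=[] left=['D', 'E'] right=[] parent=L
Step 4 (up): focus=L path=root depth=0 children=['D', 'E', 'R'] (at root)
Step 5 (down 0): focus=D path=0 depth=1 children=[] left=[] right=['E', 'R'] parent=L
Step 6 (right): focus=E path=1 depth=1 children=['C'] left=['D'] right=['R'] parent=L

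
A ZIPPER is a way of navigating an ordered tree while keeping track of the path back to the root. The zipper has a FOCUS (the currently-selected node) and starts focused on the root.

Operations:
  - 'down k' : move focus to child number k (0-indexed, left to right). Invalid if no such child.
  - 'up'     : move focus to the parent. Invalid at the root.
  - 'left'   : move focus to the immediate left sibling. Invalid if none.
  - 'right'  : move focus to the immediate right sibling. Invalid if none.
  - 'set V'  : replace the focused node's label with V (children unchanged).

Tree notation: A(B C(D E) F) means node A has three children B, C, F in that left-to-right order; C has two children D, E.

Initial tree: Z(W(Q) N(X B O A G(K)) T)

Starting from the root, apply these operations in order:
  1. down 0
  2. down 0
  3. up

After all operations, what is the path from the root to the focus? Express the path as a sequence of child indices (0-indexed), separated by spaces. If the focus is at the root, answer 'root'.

Answer: 0

Derivation:
Step 1 (down 0): focus=W path=0 depth=1 children=['Q'] left=[] right=['N', 'T'] parent=Z
Step 2 (down 0): focus=Q path=0/0 depth=2 children=[] left=[] right=[] parent=W
Step 3 (up): focus=W path=0 depth=1 children=['Q'] left=[] right=['N', 'T'] parent=Z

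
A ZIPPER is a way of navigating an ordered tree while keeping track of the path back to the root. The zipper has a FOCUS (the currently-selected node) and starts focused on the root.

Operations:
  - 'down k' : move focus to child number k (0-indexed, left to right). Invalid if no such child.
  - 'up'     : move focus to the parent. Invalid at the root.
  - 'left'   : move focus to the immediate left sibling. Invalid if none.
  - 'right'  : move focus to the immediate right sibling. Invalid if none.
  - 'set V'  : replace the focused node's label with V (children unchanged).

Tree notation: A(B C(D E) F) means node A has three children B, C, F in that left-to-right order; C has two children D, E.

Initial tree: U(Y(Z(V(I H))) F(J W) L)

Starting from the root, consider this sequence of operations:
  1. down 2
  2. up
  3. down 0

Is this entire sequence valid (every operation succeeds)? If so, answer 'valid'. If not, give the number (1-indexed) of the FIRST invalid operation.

Step 1 (down 2): focus=L path=2 depth=1 children=[] left=['Y', 'F'] right=[] parent=U
Step 2 (up): focus=U path=root depth=0 children=['Y', 'F', 'L'] (at root)
Step 3 (down 0): focus=Y path=0 depth=1 children=['Z'] left=[] right=['F', 'L'] parent=U

Answer: valid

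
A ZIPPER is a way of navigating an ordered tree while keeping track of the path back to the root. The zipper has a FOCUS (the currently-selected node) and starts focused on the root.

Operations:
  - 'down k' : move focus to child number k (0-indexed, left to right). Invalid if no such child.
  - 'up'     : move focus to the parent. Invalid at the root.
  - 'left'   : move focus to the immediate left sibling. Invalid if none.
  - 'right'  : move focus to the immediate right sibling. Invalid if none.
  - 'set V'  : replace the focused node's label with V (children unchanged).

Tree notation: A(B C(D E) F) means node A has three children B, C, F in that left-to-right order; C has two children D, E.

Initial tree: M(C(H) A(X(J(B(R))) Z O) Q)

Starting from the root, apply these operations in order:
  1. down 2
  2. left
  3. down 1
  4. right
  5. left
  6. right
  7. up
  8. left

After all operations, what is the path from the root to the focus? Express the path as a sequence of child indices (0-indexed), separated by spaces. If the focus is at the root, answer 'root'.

Answer: 0

Derivation:
Step 1 (down 2): focus=Q path=2 depth=1 children=[] left=['C', 'A'] right=[] parent=M
Step 2 (left): focus=A path=1 depth=1 children=['X', 'Z', 'O'] left=['C'] right=['Q'] parent=M
Step 3 (down 1): focus=Z path=1/1 depth=2 children=[] left=['X'] right=['O'] parent=A
Step 4 (right): focus=O path=1/2 depth=2 children=[] left=['X', 'Z'] right=[] parent=A
Step 5 (left): focus=Z path=1/1 depth=2 children=[] left=['X'] right=['O'] parent=A
Step 6 (right): focus=O path=1/2 depth=2 children=[] left=['X', 'Z'] right=[] parent=A
Step 7 (up): focus=A path=1 depth=1 children=['X', 'Z', 'O'] left=['C'] right=['Q'] parent=M
Step 8 (left): focus=C path=0 depth=1 children=['H'] left=[] right=['A', 'Q'] parent=M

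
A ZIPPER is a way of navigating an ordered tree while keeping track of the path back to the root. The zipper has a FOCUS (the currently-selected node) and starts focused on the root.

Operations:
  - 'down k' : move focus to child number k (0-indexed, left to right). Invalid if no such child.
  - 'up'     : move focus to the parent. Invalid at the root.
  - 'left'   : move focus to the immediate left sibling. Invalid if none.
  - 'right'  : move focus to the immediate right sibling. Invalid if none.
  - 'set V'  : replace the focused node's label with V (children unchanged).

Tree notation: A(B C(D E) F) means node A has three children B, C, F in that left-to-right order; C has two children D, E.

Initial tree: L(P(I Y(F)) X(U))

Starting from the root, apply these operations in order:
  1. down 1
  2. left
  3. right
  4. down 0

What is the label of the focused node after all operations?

Answer: U

Derivation:
Step 1 (down 1): focus=X path=1 depth=1 children=['U'] left=['P'] right=[] parent=L
Step 2 (left): focus=P path=0 depth=1 children=['I', 'Y'] left=[] right=['X'] parent=L
Step 3 (right): focus=X path=1 depth=1 children=['U'] left=['P'] right=[] parent=L
Step 4 (down 0): focus=U path=1/0 depth=2 children=[] left=[] right=[] parent=X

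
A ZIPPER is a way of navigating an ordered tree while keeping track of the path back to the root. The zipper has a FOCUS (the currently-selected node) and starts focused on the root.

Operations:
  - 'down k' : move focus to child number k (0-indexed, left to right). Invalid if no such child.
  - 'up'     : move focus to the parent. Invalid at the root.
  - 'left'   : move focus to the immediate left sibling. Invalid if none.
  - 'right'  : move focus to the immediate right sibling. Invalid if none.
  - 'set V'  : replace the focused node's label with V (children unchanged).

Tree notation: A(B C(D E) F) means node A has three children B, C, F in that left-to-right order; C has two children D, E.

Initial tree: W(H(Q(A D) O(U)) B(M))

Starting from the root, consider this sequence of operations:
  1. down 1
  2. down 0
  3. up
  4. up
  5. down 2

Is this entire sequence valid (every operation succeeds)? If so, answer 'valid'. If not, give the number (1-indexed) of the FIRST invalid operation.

Step 1 (down 1): focus=B path=1 depth=1 children=['M'] left=['H'] right=[] parent=W
Step 2 (down 0): focus=M path=1/0 depth=2 children=[] left=[] right=[] parent=B
Step 3 (up): focus=B path=1 depth=1 children=['M'] left=['H'] right=[] parent=W
Step 4 (up): focus=W path=root depth=0 children=['H', 'B'] (at root)
Step 5 (down 2): INVALID

Answer: 5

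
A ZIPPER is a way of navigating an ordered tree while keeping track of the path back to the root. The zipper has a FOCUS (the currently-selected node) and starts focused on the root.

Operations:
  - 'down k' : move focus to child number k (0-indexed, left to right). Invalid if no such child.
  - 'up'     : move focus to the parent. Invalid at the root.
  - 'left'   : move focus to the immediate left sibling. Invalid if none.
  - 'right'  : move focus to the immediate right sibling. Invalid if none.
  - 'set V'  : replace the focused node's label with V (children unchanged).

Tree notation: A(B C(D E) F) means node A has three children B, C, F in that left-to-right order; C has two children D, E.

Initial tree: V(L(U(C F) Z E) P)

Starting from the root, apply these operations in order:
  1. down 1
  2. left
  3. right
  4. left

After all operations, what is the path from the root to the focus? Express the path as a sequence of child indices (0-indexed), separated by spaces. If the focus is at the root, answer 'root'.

Answer: 0

Derivation:
Step 1 (down 1): focus=P path=1 depth=1 children=[] left=['L'] right=[] parent=V
Step 2 (left): focus=L path=0 depth=1 children=['U', 'Z', 'E'] left=[] right=['P'] parent=V
Step 3 (right): focus=P path=1 depth=1 children=[] left=['L'] right=[] parent=V
Step 4 (left): focus=L path=0 depth=1 children=['U', 'Z', 'E'] left=[] right=['P'] parent=V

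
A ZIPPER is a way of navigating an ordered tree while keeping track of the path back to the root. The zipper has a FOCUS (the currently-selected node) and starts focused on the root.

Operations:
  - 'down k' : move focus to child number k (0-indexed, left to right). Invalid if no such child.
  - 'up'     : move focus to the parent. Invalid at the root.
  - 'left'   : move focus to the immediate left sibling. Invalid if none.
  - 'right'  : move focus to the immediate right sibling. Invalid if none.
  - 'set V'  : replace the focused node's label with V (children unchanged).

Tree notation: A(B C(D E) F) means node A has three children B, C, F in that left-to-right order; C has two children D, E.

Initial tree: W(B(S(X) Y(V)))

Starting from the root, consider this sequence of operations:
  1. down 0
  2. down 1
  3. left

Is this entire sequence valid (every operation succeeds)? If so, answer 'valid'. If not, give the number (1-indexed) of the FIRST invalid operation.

Step 1 (down 0): focus=B path=0 depth=1 children=['S', 'Y'] left=[] right=[] parent=W
Step 2 (down 1): focus=Y path=0/1 depth=2 children=['V'] left=['S'] right=[] parent=B
Step 3 (left): focus=S path=0/0 depth=2 children=['X'] left=[] right=['Y'] parent=B

Answer: valid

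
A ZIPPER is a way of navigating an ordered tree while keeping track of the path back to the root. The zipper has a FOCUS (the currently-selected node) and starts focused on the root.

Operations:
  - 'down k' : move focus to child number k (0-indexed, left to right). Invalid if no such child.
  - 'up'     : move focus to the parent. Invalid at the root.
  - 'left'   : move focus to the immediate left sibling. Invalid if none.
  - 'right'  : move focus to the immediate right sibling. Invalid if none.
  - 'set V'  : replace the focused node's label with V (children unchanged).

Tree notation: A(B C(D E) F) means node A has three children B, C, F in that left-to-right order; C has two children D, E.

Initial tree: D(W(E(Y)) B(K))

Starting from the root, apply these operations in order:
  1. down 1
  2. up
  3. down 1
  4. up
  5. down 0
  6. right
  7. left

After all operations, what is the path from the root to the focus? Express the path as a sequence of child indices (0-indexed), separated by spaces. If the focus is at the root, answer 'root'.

Answer: 0

Derivation:
Step 1 (down 1): focus=B path=1 depth=1 children=['K'] left=['W'] right=[] parent=D
Step 2 (up): focus=D path=root depth=0 children=['W', 'B'] (at root)
Step 3 (down 1): focus=B path=1 depth=1 children=['K'] left=['W'] right=[] parent=D
Step 4 (up): focus=D path=root depth=0 children=['W', 'B'] (at root)
Step 5 (down 0): focus=W path=0 depth=1 children=['E'] left=[] right=['B'] parent=D
Step 6 (right): focus=B path=1 depth=1 children=['K'] left=['W'] right=[] parent=D
Step 7 (left): focus=W path=0 depth=1 children=['E'] left=[] right=['B'] parent=D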